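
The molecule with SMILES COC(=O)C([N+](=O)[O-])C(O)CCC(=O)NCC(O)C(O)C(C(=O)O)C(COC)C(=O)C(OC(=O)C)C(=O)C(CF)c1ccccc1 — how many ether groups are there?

1

Taking each segment in turn:
  CH3OOC: CH3O–C(=O)–: carbonyl C bonded to C and to –OCH3 → ester (not ketone + ether).
  CH(NO2): –NO2 on an sp³ carbon → nitro (the N=O is not a carbonyl).
  CH(OH): –OH on an sp³ carbon → alcohol (secondary).
  CH2CONHCH2: –C(=O)–N– linkage → amide (the N is not an amine).
  CH(OH): –OH on an sp³ carbon → alcohol (secondary).
  CH(OH): –OH on an sp³ carbon → alcohol (secondary).
  CH(COOH): pendant –COOH: carbonyl C bonded to C and –OH → carboxylic acid.
  CH(CH2OCH3): pendant –CH2OCH3: C–O–C linkage → ether.
  CO: –C(=O)– with carbon on both sides → ketone.
  CH(OCOCH3): pendant –OC(=O)CH3: an acyloxy group → ester.
  CO: –C(=O)– with carbon on both sides → ketone.
  CH(CH2F): pendant –CH2X: halogen on sp³ carbon → alkyl halide.
  C6H5: –C6H5 phenyl ring → arene.
Ether appears at: CH(CH2OCH3) → 1.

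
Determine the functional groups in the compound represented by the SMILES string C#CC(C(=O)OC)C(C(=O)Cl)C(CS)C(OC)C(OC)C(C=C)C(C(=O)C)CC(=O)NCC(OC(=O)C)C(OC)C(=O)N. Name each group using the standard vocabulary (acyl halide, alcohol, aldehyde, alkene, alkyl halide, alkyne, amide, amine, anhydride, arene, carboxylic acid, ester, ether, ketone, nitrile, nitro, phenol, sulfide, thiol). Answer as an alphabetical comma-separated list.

acyl halide, alkene, alkyne, amide, ester, ether, ketone, thiol

C≡C triple bond → alkyne.
pendant –COOCH3: carbonyl C bonded to C and –OCH3 → ester.
pendant –C(=O)X: carbonyl C bonded to C and halogen → acyl halide.
pendant –CH2SH → thiol.
pendant –OCH3: C–O–C with sp³ C, no adjacent C=O → ether.
pendant –OCH3: C–O–C with sp³ C, no adjacent C=O → ether.
pendant –CH=CH2: C=C double bond → alkene.
pendant –COCH3: carbonyl C bonded to two carbons → ketone.
–C(=O)–N– linkage → amide (the N is not an amine).
pendant –OC(=O)CH3: an acyloxy group → ester.
pendant –OCH3: C–O–C with sp³ C, no adjacent C=O → ether.
–C(=O)NH2: carbonyl C bonded to C and to N → amide (the N is not a separate amine).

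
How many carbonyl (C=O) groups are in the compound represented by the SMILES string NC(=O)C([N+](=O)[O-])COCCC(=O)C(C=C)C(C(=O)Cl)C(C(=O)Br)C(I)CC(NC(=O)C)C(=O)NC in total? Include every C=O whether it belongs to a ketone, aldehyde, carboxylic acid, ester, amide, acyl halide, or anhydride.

H2NCO: amide, 1 C=O (running total 1).
CO: ketone, 1 C=O (running total 2).
CH(COCl): acyl halide, 1 C=O (running total 3).
CH(COBr): acyl halide, 1 C=O (running total 4).
CH(NHCOCH3): amide, 1 C=O (running total 5).
CONHCH3: amide, 1 C=O (running total 6).

6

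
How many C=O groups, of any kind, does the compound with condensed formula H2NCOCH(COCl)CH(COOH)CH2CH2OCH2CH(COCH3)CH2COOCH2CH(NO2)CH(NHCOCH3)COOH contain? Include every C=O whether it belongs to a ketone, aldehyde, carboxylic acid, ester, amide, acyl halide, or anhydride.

7

H2NCO: amide, 1 C=O (running total 1).
CH(COCl): acyl halide, 1 C=O (running total 2).
CH(COOH): carboxylic acid, 1 C=O (running total 3).
CH(COCH3): ketone, 1 C=O (running total 4).
CH2COOCH2: ester, 1 C=O (running total 5).
CH(NHCOCH3): amide, 1 C=O (running total 6).
COOH: carboxylic acid, 1 C=O (running total 7).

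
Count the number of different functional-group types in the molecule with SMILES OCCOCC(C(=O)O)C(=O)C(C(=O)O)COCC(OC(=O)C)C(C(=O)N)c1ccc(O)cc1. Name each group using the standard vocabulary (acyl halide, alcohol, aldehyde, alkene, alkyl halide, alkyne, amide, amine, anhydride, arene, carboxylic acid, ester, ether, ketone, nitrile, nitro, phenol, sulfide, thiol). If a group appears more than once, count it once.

8

Taking each segment in turn:
  HOCH2: HO– on an sp³ carbon → alcohol.
  CH2OCH2: C–O–C with sp³ carbons on both sides and no adjacent C=O → ether.
  CH(COOH): pendant –COOH: carbonyl C bonded to C and –OH → carboxylic acid.
  CO: –C(=O)– with carbon on both sides → ketone.
  CH(COOH): pendant –COOH: carbonyl C bonded to C and –OH → carboxylic acid.
  CH2OCH2: C–O–C with sp³ carbons on both sides and no adjacent C=O → ether.
  CH(OCOCH3): pendant –OC(=O)CH3: an acyloxy group → ester.
  CH(CONH2): pendant –CONH2: carbonyl C bonded to C and N → amide.
  C6H4OH: –OH attached directly to an aromatic ring → phenol (not alcohol); the ring itself is an arene.
Distinct types present: alcohol, amide, arene, carboxylic acid, ester, ether, ketone, phenol.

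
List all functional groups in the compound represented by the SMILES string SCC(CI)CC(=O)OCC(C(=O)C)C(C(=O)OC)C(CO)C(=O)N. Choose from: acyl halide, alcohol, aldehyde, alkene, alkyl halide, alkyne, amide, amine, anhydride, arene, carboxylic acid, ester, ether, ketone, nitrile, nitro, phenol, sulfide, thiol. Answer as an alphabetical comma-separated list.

alcohol, alkyl halide, amide, ester, ketone, thiol

Taking each segment in turn:
  HSCH2: –SH on an sp³ carbon → thiol.
  CH(CH2I): pendant –CH2X: halogen on sp³ carbon → alkyl halide.
  CH2COOCH2: –C(=O)–O–C with C on the carbonyl side → ester.
  CH(COCH3): pendant –COCH3: carbonyl C bonded to two carbons → ketone.
  CH(COOCH3): pendant –COOCH3: carbonyl C bonded to C and –OCH3 → ester.
  CH(CH2OH): pendant –CH2OH on an sp³ backbone C → alcohol.
  CONH2: –C(=O)NH2: carbonyl C bonded to C and to N → amide (the N is not a separate amine).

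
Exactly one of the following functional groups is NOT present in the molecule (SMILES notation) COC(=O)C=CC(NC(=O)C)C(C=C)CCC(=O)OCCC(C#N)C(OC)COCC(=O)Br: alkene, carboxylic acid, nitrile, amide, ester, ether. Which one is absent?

carboxylic acid

alkene: present (CH=CH — C=C double bond → alkene).
nitrile: present (CH(CN) — pendant –C≡N: nitrile).
ether: present (CH(OCH3) — pendant –OCH3: C–O–C with sp³ C, no adjacent C=O → ether).
ester: present (CH3OOC — CH3O–C(=O)–: carbonyl C bonded to C and to –OCH3 → ester (not ketone + ether)).
amide: present (CH(NHCOCH3) — pendant –NHC(=O)CH3: N bonded to a carbonyl → amide (not amine)).
carboxylic acid: absent. In each of CH3OOC and CH2COOCH2, the acyl oxygen is bonded to carbon (–O–C), not to H, so this is an ester. In CH(NHCOCH3), the carbonyl is bonded to nitrogen, not to –OH; that is an amide.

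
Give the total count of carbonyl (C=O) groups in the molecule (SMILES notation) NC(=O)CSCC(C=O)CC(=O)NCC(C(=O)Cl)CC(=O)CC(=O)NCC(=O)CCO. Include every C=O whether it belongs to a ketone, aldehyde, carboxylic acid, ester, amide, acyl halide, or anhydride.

7

H2NCO: amide, 1 C=O (running total 1).
CH(CHO): aldehyde, 1 C=O (running total 2).
CH2CONHCH2: amide, 1 C=O (running total 3).
CH(COCl): acyl halide, 1 C=O (running total 4).
CO: ketone, 1 C=O (running total 5).
CH2CONHCH2: amide, 1 C=O (running total 6).
CO: ketone, 1 C=O (running total 7).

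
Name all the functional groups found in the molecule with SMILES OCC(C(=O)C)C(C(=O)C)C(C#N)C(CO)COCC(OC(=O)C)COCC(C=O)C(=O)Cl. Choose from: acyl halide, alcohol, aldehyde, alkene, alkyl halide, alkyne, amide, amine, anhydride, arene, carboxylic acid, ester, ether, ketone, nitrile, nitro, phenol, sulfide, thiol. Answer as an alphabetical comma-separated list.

acyl halide, alcohol, aldehyde, ester, ether, ketone, nitrile

Taking each segment in turn:
  HOCH2: HO– on an sp³ carbon → alcohol.
  CH(COCH3): pendant –COCH3: carbonyl C bonded to two carbons → ketone.
  CH(COCH3): pendant –COCH3: carbonyl C bonded to two carbons → ketone.
  CH(CN): pendant –C≡N: nitrile.
  CH(CH2OH): pendant –CH2OH on an sp³ backbone C → alcohol.
  CH2OCH2: C–O–C with sp³ carbons on both sides and no adjacent C=O → ether.
  CH(OCOCH3): pendant –OC(=O)CH3: an acyloxy group → ester.
  CH2OCH2: C–O–C with sp³ carbons on both sides and no adjacent C=O → ether.
  CH(CHO): pendant –CHO: carbonyl C bonded to C and H → aldehyde.
  COCl: –C(=O)Cl: carbonyl C bonded to C and to a halogen → acyl halide (not alkyl halide).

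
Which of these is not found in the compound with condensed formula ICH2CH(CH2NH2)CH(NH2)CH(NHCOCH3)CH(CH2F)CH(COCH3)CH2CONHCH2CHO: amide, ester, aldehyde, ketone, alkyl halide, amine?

ester

aldehyde: present (CHO — terminal –CHO: carbonyl C bonded to H and C → aldehyde).
amine: present (CH(CH2NH2) — pendant –CH2NH2: N on sp³ C, no adjacent C=O → amine).
alkyl halide: present (ICH2 — halogen on an sp³ carbon → alkyl halide).
amide: present (CH(NHCOCH3) — pendant –NHC(=O)CH3: N bonded to a carbonyl → amide (not amine)).
ketone: present (CH(COCH3) — pendant –COCH3: carbonyl C bonded to two carbons → ketone).
ester: no segment matches this pattern.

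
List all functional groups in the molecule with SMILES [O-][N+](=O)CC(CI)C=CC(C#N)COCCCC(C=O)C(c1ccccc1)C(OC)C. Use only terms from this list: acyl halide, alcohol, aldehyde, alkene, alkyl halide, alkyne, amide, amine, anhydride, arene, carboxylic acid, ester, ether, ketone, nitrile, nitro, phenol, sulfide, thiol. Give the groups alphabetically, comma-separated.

–NO2 on carbon → nitro group.
pendant –CH2X: halogen on sp³ carbon → alkyl halide.
C=C double bond → alkene.
pendant –C≡N: nitrile.
C–O–C with sp³ carbons on both sides and no adjacent C=O → ether.
pendant –CHO: carbonyl C bonded to C and H → aldehyde.
pendant –C6H5: benzene ring → arene.
pendant –OCH3: C–O–C with sp³ C, no adjacent C=O → ether.

aldehyde, alkene, alkyl halide, arene, ether, nitrile, nitro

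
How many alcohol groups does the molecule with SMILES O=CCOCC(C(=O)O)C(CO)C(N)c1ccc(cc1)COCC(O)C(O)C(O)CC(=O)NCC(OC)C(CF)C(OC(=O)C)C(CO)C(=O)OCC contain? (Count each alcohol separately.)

5

terminal –CHO: carbonyl C bonded to H and C → aldehyde.
C–O–C with sp³ carbons on both sides and no adjacent C=O → ether.
pendant –COOH: carbonyl C bonded to C and –OH → carboxylic acid.
pendant –CH2OH on an sp³ backbone C → alcohol.
–NH2 on an sp³ carbon with no adjacent C=O → amine.
para-disubstituted benzene ring → arene.
C–O–C with sp³ carbons on both sides and no adjacent C=O → ether.
–OH on an sp³ carbon → alcohol (secondary).
–OH on an sp³ carbon → alcohol (secondary).
–OH on an sp³ carbon → alcohol (secondary).
–C(=O)–N– linkage → amide (the N is not an amine).
pendant –OCH3: C–O–C with sp³ C, no adjacent C=O → ether.
pendant –CH2X: halogen on sp³ carbon → alkyl halide.
pendant –OC(=O)CH3: an acyloxy group → ester.
pendant –CH2OH on an sp³ backbone C → alcohol.
–C(=O)OCH2CH3: carbonyl C bonded to C and to –OEt → ester.
Alcohol appears at: CH(CH2OH), CH(OH), CH(OH), CH(OH), CH(CH2OH) → 5.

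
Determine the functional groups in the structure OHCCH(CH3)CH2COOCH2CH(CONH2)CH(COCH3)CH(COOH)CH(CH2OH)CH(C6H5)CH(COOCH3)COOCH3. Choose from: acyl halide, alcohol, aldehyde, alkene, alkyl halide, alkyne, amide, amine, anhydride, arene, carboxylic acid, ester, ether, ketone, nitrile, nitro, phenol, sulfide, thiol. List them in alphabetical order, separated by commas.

terminal –CHO: carbonyl C bonded to H and C → aldehyde.
–C(=O)–O–C with C on the carbonyl side → ester.
pendant –CONH2: carbonyl C bonded to C and N → amide.
pendant –COCH3: carbonyl C bonded to two carbons → ketone.
pendant –COOH: carbonyl C bonded to C and –OH → carboxylic acid.
pendant –CH2OH on an sp³ backbone C → alcohol.
pendant –C6H5: benzene ring → arene.
pendant –COOCH3: carbonyl C bonded to C and –OCH3 → ester.
–C(=O)OCH3: carbonyl C bonded to C and to –OCH3 → ester (not ketone + ether).

alcohol, aldehyde, amide, arene, carboxylic acid, ester, ketone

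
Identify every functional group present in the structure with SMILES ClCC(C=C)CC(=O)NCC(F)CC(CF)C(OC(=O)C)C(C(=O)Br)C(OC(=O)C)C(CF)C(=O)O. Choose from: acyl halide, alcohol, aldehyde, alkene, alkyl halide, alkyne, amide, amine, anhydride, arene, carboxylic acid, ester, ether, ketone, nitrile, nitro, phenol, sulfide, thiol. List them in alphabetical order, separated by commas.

halogen on an sp³ carbon → alkyl halide.
pendant –CH=CH2: C=C double bond → alkene.
–C(=O)–N– linkage → amide (the N is not an amine).
halogen on an sp³ carbon → alkyl halide.
pendant –CH2X: halogen on sp³ carbon → alkyl halide.
pendant –OC(=O)CH3: an acyloxy group → ester.
pendant –C(=O)X: carbonyl C bonded to C and halogen → acyl halide.
pendant –OC(=O)CH3: an acyloxy group → ester.
pendant –CH2X: halogen on sp³ carbon → alkyl halide.
–COOH: carbonyl C bonded to –OH and C → carboxylic acid (the –OH is not a separate alcohol).

acyl halide, alkene, alkyl halide, amide, carboxylic acid, ester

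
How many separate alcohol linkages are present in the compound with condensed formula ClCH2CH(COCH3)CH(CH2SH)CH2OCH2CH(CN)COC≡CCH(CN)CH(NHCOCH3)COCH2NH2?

Reading the structure from left to right:
  ClCH2: halogen on an sp³ carbon → alkyl halide.
  CH(COCH3): pendant –COCH3: carbonyl C bonded to two carbons → ketone.
  CH(CH2SH): pendant –CH2SH → thiol.
  CH2OCH2: C–O–C with sp³ carbons on both sides and no adjacent C=O → ether.
  CH(CN): pendant –C≡N: nitrile.
  CO: –C(=O)– with carbon on both sides → ketone.
  C≡C: C≡C triple bond → alkyne.
  CH(CN): pendant –C≡N: nitrile.
  CH(NHCOCH3): pendant –NHC(=O)CH3: N bonded to a carbonyl → amide (not amine).
  CO: –C(=O)– with carbon on both sides → ketone.
  CH2NH2: –NH2 on an sp³ carbon with no adjacent C=O → amine.
No segment is a alcohol: CH(COCH3) is ketone, not alcohol; CH(CH2SH) is thiol, not alcohol; CH2OCH2 is ether, not alcohol. → 0.

0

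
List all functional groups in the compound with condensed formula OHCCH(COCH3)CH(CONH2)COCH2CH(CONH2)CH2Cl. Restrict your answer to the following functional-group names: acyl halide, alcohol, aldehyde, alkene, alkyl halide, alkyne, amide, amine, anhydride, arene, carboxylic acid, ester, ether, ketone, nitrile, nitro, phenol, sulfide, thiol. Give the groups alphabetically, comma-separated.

aldehyde, alkyl halide, amide, ketone

terminal –CHO: carbonyl C bonded to H and C → aldehyde.
pendant –COCH3: carbonyl C bonded to two carbons → ketone.
pendant –CONH2: carbonyl C bonded to C and N → amide.
–C(=O)– with carbon on both sides → ketone.
pendant –CONH2: carbonyl C bonded to C and N → amide.
halogen on an sp³ carbon → alkyl halide.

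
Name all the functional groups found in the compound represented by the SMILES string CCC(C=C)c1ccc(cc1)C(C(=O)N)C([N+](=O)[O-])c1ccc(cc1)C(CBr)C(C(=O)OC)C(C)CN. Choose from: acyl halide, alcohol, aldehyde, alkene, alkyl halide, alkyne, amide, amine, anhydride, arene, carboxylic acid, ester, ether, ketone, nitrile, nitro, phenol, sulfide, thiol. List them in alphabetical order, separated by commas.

alkene, alkyl halide, amide, amine, arene, ester, nitro

Taking each segment in turn:
  CH(CH=CH2): pendant –CH=CH2: C=C double bond → alkene.
  C6H4: para-disubstituted benzene ring → arene.
  CH(CONH2): pendant –CONH2: carbonyl C bonded to C and N → amide.
  CH(NO2): –NO2 on an sp³ carbon → nitro (the N=O is not a carbonyl).
  C6H4: para-disubstituted benzene ring → arene.
  CH(CH2Br): pendant –CH2X: halogen on sp³ carbon → alkyl halide.
  CH(COOCH3): pendant –COOCH3: carbonyl C bonded to C and –OCH3 → ester.
  CH2NH2: –NH2 on an sp³ carbon with no adjacent C=O → amine.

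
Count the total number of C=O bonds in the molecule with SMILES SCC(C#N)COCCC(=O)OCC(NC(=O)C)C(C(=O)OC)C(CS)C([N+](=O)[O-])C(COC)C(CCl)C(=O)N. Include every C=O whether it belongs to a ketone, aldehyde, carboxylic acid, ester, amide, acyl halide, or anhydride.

4

CH2COOCH2: ester, 1 C=O (running total 1).
CH(NHCOCH3): amide, 1 C=O (running total 2).
CH(COOCH3): ester, 1 C=O (running total 3).
CONH2: amide, 1 C=O (running total 4).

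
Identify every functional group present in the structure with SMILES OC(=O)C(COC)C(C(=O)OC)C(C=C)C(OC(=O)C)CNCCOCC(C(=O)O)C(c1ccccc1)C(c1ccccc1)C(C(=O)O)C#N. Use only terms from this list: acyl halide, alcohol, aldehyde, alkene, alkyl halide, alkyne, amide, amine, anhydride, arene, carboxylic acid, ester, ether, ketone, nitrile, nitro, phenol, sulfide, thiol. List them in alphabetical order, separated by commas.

Working along the chain:
  HOOC: –COOH: carbonyl C bonded to –OH and C → carboxylic acid (the –OH is not a separate alcohol).
  CH(CH2OCH3): pendant –CH2OCH3: C–O–C linkage → ether.
  CH(COOCH3): pendant –COOCH3: carbonyl C bonded to C and –OCH3 → ester.
  CH(CH=CH2): pendant –CH=CH2: C=C double bond → alkene.
  CH(OCOCH3): pendant –OC(=O)CH3: an acyloxy group → ester.
  CH2NHCH2: C–N–C with sp³ carbons and no adjacent C=O → amine (secondary).
  CH2OCH2: C–O–C with sp³ carbons on both sides and no adjacent C=O → ether.
  CH(COOH): pendant –COOH: carbonyl C bonded to C and –OH → carboxylic acid.
  CH(C6H5): pendant –C6H5: benzene ring → arene.
  CH(C6H5): pendant –C6H5: benzene ring → arene.
  CH(COOH): pendant –COOH: carbonyl C bonded to C and –OH → carboxylic acid.
  CN: –C≡N: carbon triple-bonded to nitrogen → nitrile.

alkene, amine, arene, carboxylic acid, ester, ether, nitrile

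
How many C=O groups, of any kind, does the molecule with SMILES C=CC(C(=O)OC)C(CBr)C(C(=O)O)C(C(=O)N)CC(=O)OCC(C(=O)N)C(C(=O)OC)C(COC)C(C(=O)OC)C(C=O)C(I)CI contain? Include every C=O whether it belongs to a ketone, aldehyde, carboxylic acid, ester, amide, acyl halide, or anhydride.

8

CH(COOCH3): ester, 1 C=O (running total 1).
CH(COOH): carboxylic acid, 1 C=O (running total 2).
CH(CONH2): amide, 1 C=O (running total 3).
CH2COOCH2: ester, 1 C=O (running total 4).
CH(CONH2): amide, 1 C=O (running total 5).
CH(COOCH3): ester, 1 C=O (running total 6).
CH(COOCH3): ester, 1 C=O (running total 7).
CH(CHO): aldehyde, 1 C=O (running total 8).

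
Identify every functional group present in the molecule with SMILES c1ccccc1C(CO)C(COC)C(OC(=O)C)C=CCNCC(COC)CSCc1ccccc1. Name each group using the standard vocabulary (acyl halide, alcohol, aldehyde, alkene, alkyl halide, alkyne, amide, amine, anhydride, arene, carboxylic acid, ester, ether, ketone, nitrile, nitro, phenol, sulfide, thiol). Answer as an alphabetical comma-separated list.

Reading the structure from left to right:
  C6H5: C6H5– phenyl ring → arene.
  CH(CH2OH): pendant –CH2OH on an sp³ backbone C → alcohol.
  CH(CH2OCH3): pendant –CH2OCH3: C–O–C linkage → ether.
  CH(OCOCH3): pendant –OC(=O)CH3: an acyloxy group → ester.
  CH=CH: C=C double bond → alkene.
  CH2NHCH2: C–N–C with sp³ carbons and no adjacent C=O → amine (secondary).
  CH(CH2OCH3): pendant –CH2OCH3: C–O–C linkage → ether.
  CH2SCH2: C–S–C linkage → sulfide (thioether).
  C6H5: –C6H5 phenyl ring → arene.

alcohol, alkene, amine, arene, ester, ether, sulfide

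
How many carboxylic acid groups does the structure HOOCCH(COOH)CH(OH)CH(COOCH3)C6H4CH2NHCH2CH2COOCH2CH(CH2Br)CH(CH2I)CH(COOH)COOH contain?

Reading the structure from left to right:
  HOOC: –COOH: carbonyl C bonded to –OH and C → carboxylic acid (the –OH is not a separate alcohol).
  CH(COOH): pendant –COOH: carbonyl C bonded to C and –OH → carboxylic acid.
  CH(OH): –OH on an sp³ carbon → alcohol (secondary).
  CH(COOCH3): pendant –COOCH3: carbonyl C bonded to C and –OCH3 → ester.
  C6H4: para-disubstituted benzene ring → arene.
  CH2NHCH2: C–N–C with sp³ carbons and no adjacent C=O → amine (secondary).
  CH2COOCH2: –C(=O)–O–C with C on the carbonyl side → ester.
  CH(CH2Br): pendant –CH2X: halogen on sp³ carbon → alkyl halide.
  CH(CH2I): pendant –CH2X: halogen on sp³ carbon → alkyl halide.
  CH(COOH): pendant –COOH: carbonyl C bonded to C and –OH → carboxylic acid.
  COOH: –COOH: carbonyl C bonded to –OH and C → carboxylic acid (the –OH is not a separate alcohol).
Carboxylic acid appears at: HOOC, CH(COOH), CH(COOH), COOH → 4.

4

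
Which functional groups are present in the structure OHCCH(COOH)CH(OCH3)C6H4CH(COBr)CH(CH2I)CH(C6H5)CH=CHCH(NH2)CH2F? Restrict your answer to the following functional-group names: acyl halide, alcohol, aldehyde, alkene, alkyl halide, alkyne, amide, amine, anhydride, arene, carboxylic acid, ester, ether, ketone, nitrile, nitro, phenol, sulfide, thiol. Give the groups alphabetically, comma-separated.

Reading the structure from left to right:
  OHC: terminal –CHO: carbonyl C bonded to H and C → aldehyde.
  CH(COOH): pendant –COOH: carbonyl C bonded to C and –OH → carboxylic acid.
  CH(OCH3): pendant –OCH3: C–O–C with sp³ C, no adjacent C=O → ether.
  C6H4: para-disubstituted benzene ring → arene.
  CH(COBr): pendant –C(=O)X: carbonyl C bonded to C and halogen → acyl halide.
  CH(CH2I): pendant –CH2X: halogen on sp³ carbon → alkyl halide.
  CH(C6H5): pendant –C6H5: benzene ring → arene.
  CH=CH: C=C double bond → alkene.
  CH(NH2): –NH2 on an sp³ carbon with no adjacent C=O → amine.
  CH2F: halogen on an sp³ carbon → alkyl halide.

acyl halide, aldehyde, alkene, alkyl halide, amine, arene, carboxylic acid, ether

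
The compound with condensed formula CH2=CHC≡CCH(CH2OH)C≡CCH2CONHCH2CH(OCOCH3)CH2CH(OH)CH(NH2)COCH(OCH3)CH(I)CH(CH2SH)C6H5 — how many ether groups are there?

1

Taking each segment in turn:
  CH2=CH: C=C double bond → alkene.
  C≡C: C≡C triple bond → alkyne.
  CH(CH2OH): pendant –CH2OH on an sp³ backbone C → alcohol.
  C≡C: C≡C triple bond → alkyne.
  CH2CONHCH2: –C(=O)–N– linkage → amide (the N is not an amine).
  CH(OCOCH3): pendant –OC(=O)CH3: an acyloxy group → ester.
  CH(OH): –OH on an sp³ carbon → alcohol (secondary).
  CH(NH2): –NH2 on an sp³ carbon with no adjacent C=O → amine.
  CO: –C(=O)– with carbon on both sides → ketone.
  CH(OCH3): pendant –OCH3: C–O–C with sp³ C, no adjacent C=O → ether.
  CH(I): halogen on an sp³ carbon → alkyl halide.
  CH(CH2SH): pendant –CH2SH → thiol.
  C6H5: –C6H5 phenyl ring → arene.
Ether appears at: CH(OCH3) → 1.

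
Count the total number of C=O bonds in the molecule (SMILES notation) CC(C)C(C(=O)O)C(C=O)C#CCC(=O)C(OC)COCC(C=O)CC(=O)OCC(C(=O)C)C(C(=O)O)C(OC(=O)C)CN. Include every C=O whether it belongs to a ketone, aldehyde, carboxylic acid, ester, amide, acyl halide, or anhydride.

8

CH(COOH): carboxylic acid, 1 C=O (running total 1).
CH(CHO): aldehyde, 1 C=O (running total 2).
CO: ketone, 1 C=O (running total 3).
CH(CHO): aldehyde, 1 C=O (running total 4).
CH2COOCH2: ester, 1 C=O (running total 5).
CH(COCH3): ketone, 1 C=O (running total 6).
CH(COOH): carboxylic acid, 1 C=O (running total 7).
CH(OCOCH3): ester, 1 C=O (running total 8).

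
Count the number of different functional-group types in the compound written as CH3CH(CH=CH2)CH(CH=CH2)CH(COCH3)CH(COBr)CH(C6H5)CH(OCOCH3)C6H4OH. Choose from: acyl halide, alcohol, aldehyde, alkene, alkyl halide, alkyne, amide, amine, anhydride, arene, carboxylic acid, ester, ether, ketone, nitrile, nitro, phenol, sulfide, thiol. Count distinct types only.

pendant –CH=CH2: C=C double bond → alkene.
pendant –CH=CH2: C=C double bond → alkene.
pendant –COCH3: carbonyl C bonded to two carbons → ketone.
pendant –C(=O)X: carbonyl C bonded to C and halogen → acyl halide.
pendant –C6H5: benzene ring → arene.
pendant –OC(=O)CH3: an acyloxy group → ester.
–OH attached directly to an aromatic ring → phenol (not alcohol); the ring itself is an arene.
Distinct types present: acyl halide, alkene, arene, ester, ketone, phenol.

6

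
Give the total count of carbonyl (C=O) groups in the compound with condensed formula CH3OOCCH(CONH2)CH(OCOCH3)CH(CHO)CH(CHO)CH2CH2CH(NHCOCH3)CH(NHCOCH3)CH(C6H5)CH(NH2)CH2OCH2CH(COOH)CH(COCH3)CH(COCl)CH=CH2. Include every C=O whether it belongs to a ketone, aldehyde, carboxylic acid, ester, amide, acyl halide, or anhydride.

CH3OOC: ester, 1 C=O (running total 1).
CH(CONH2): amide, 1 C=O (running total 2).
CH(OCOCH3): ester, 1 C=O (running total 3).
CH(CHO): aldehyde, 1 C=O (running total 4).
CH(CHO): aldehyde, 1 C=O (running total 5).
CH(NHCOCH3): amide, 1 C=O (running total 6).
CH(NHCOCH3): amide, 1 C=O (running total 7).
CH(COOH): carboxylic acid, 1 C=O (running total 8).
CH(COCH3): ketone, 1 C=O (running total 9).
CH(COCl): acyl halide, 1 C=O (running total 10).

10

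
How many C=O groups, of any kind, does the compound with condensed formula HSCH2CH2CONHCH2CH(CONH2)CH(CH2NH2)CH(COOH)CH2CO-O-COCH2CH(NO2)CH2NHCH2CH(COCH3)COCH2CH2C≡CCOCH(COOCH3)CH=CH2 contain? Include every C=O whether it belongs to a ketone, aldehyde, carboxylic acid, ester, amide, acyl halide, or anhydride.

CH2CONHCH2: amide, 1 C=O (running total 1).
CH(CONH2): amide, 1 C=O (running total 2).
CH(COOH): carboxylic acid, 1 C=O (running total 3).
CH2CO-O-COCH2: anhydride, 2 C=O (running total 5).
CH(COCH3): ketone, 1 C=O (running total 6).
CO: ketone, 1 C=O (running total 7).
CO: ketone, 1 C=O (running total 8).
CH(COOCH3): ester, 1 C=O (running total 9).

9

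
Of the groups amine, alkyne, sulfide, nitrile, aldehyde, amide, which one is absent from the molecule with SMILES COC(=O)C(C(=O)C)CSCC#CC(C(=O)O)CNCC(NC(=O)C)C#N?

alkyne: present (C≡C — C≡C triple bond → alkyne).
amine: present (CH2NHCH2 — C–N–C with sp³ carbons and no adjacent C=O → amine (secondary)).
nitrile: present (CN — –C≡N: carbon triple-bonded to nitrogen → nitrile).
sulfide: present (CH2SCH2 — C–S–C linkage → sulfide (thioether)).
amide: present (CH(NHCOCH3) — pendant –NHC(=O)CH3: N bonded to a carbonyl → amide (not amine)).
aldehyde: absent. In CH(COCH3), the carbonyl carbon is bonded to two carbons, so it is a ketone, not an aldehyde. In CH(COOH), the carbonyl carbon bears –OH, not –H, so it is a carboxylic acid.

aldehyde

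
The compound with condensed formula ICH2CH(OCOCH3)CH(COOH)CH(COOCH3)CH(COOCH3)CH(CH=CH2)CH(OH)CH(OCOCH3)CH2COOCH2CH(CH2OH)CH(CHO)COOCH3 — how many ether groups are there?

halogen on an sp³ carbon → alkyl halide.
pendant –OC(=O)CH3: an acyloxy group → ester.
pendant –COOH: carbonyl C bonded to C and –OH → carboxylic acid.
pendant –COOCH3: carbonyl C bonded to C and –OCH3 → ester.
pendant –COOCH3: carbonyl C bonded to C and –OCH3 → ester.
pendant –CH=CH2: C=C double bond → alkene.
–OH on an sp³ carbon → alcohol (secondary).
pendant –OC(=O)CH3: an acyloxy group → ester.
–C(=O)–O–C with C on the carbonyl side → ester.
pendant –CH2OH on an sp³ backbone C → alcohol.
pendant –CHO: carbonyl C bonded to C and H → aldehyde.
–C(=O)OCH3: carbonyl C bonded to C and to –OCH3 → ester (not ketone + ether).
No segment is a ether: CH(OCOCH3) is ester, not ether; CH(COOCH3) is ester, not ether; CH(COOCH3) is ester, not ether. → 0.

0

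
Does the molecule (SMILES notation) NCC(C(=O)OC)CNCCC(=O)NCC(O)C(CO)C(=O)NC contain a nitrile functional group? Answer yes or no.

Taking each segment in turn:
  H2NCH2: –NH2 on an sp³ carbon with no adjacent C=O → amine.
  CH(COOCH3): pendant –COOCH3: carbonyl C bonded to C and –OCH3 → ester.
  CH2NHCH2: C–N–C with sp³ carbons and no adjacent C=O → amine (secondary).
  CH2CONHCH2: –C(=O)–N– linkage → amide (the N is not an amine).
  CH(OH): –OH on an sp³ carbon → alcohol (secondary).
  CH(CH2OH): pendant –CH2OH on an sp³ backbone C → alcohol.
  CONHCH3: –C(=O)NHCH3: carbonyl C bonded to C and to N → amide (the N is not an amine).
The groups actually present are: alcohol, amide, amine, ester.

no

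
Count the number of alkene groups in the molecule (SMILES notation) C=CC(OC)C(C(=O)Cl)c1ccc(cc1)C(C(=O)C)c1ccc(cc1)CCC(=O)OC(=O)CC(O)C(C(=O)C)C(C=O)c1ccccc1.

Taking each segment in turn:
  CH2=CH: C=C double bond → alkene.
  CH(OCH3): pendant –OCH3: C–O–C with sp³ C, no adjacent C=O → ether.
  CH(COCl): pendant –C(=O)X: carbonyl C bonded to C and halogen → acyl halide.
  C6H4: para-disubstituted benzene ring → arene.
  CH(COCH3): pendant –COCH3: carbonyl C bonded to two carbons → ketone.
  C6H4: para-disubstituted benzene ring → arene.
  CH2CO-O-COCH2: two acyl groups sharing one oxygen, –C(=O)–O–C(=O)– → anhydride.
  CH(OH): –OH on an sp³ carbon → alcohol (secondary).
  CH(COCH3): pendant –COCH3: carbonyl C bonded to two carbons → ketone.
  CH(CHO): pendant –CHO: carbonyl C bonded to C and H → aldehyde.
  C6H5: –C6H5 phenyl ring → arene.
Alkene appears at: CH2=CH → 1.

1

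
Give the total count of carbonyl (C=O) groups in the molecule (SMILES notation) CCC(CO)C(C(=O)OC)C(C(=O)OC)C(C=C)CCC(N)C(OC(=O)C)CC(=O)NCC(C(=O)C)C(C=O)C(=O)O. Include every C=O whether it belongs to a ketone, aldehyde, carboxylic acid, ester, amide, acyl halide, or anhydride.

7

CH(COOCH3): ester, 1 C=O (running total 1).
CH(COOCH3): ester, 1 C=O (running total 2).
CH(OCOCH3): ester, 1 C=O (running total 3).
CH2CONHCH2: amide, 1 C=O (running total 4).
CH(COCH3): ketone, 1 C=O (running total 5).
CH(CHO): aldehyde, 1 C=O (running total 6).
COOH: carboxylic acid, 1 C=O (running total 7).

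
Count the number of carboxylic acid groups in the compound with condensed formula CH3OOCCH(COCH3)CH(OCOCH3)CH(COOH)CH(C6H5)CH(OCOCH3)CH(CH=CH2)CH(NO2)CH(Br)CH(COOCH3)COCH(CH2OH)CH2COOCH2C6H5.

Taking each segment in turn:
  CH3OOC: CH3O–C(=O)–: carbonyl C bonded to C and to –OCH3 → ester (not ketone + ether).
  CH(COCH3): pendant –COCH3: carbonyl C bonded to two carbons → ketone.
  CH(OCOCH3): pendant –OC(=O)CH3: an acyloxy group → ester.
  CH(COOH): pendant –COOH: carbonyl C bonded to C and –OH → carboxylic acid.
  CH(C6H5): pendant –C6H5: benzene ring → arene.
  CH(OCOCH3): pendant –OC(=O)CH3: an acyloxy group → ester.
  CH(CH=CH2): pendant –CH=CH2: C=C double bond → alkene.
  CH(NO2): –NO2 on an sp³ carbon → nitro (the N=O is not a carbonyl).
  CH(Br): halogen on an sp³ carbon → alkyl halide.
  CH(COOCH3): pendant –COOCH3: carbonyl C bonded to C and –OCH3 → ester.
  CO: –C(=O)– with carbon on both sides → ketone.
  CH(CH2OH): pendant –CH2OH on an sp³ backbone C → alcohol.
  CH2COOCH2: –C(=O)–O–C with C on the carbonyl side → ester.
  C6H5: –C6H5 phenyl ring → arene.
Carboxylic acid appears at: CH(COOH) → 1.

1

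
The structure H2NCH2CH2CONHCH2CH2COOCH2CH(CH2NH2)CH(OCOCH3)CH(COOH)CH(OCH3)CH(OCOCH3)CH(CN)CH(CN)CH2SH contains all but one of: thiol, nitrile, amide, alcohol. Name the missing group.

amide: present (CH2CONHCH2 — –C(=O)–N– linkage → amide (the N is not an amine)).
nitrile: present (CH(CN) — pendant –C≡N: nitrile).
thiol: present (CH2SH — –SH on an sp³ carbon → thiol).
alcohol: absent. In CH(COOH), the –OH sits on a carbonyl carbon, making it part of a carboxylic acid, not an alcohol.

alcohol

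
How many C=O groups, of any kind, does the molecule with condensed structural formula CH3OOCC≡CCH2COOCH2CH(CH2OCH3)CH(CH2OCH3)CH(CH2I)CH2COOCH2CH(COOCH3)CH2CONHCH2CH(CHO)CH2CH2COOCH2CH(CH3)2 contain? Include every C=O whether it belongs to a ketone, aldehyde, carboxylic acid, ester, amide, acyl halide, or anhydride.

7

CH3OOC: ester, 1 C=O (running total 1).
CH2COOCH2: ester, 1 C=O (running total 2).
CH2COOCH2: ester, 1 C=O (running total 3).
CH(COOCH3): ester, 1 C=O (running total 4).
CH2CONHCH2: amide, 1 C=O (running total 5).
CH(CHO): aldehyde, 1 C=O (running total 6).
CH2COOCH2: ester, 1 C=O (running total 7).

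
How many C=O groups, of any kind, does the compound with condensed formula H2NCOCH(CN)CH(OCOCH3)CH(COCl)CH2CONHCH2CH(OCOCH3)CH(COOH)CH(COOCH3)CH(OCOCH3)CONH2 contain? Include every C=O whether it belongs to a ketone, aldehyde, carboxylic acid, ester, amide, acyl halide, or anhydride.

9

H2NCO: amide, 1 C=O (running total 1).
CH(OCOCH3): ester, 1 C=O (running total 2).
CH(COCl): acyl halide, 1 C=O (running total 3).
CH2CONHCH2: amide, 1 C=O (running total 4).
CH(OCOCH3): ester, 1 C=O (running total 5).
CH(COOH): carboxylic acid, 1 C=O (running total 6).
CH(COOCH3): ester, 1 C=O (running total 7).
CH(OCOCH3): ester, 1 C=O (running total 8).
CONH2: amide, 1 C=O (running total 9).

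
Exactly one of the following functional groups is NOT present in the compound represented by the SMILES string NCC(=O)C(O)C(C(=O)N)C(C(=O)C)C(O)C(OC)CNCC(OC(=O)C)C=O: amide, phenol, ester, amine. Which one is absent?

phenol

amide: present (CH(CONH2) — pendant –CONH2: carbonyl C bonded to C and N → amide).
amine: present (H2NCH2 — –NH2 on an sp³ carbon with no adjacent C=O → amine).
ester: present (CH(OCOCH3) — pendant –OC(=O)CH3: an acyloxy group → ester).
phenol: absent. In CH(OH), the –OH is on an sp³ carbon, not on an aromatic ring, so it is an alcohol.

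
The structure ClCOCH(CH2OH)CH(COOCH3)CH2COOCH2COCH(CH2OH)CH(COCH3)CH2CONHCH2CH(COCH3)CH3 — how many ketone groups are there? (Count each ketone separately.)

3

–C(=O)Cl: carbonyl C bonded to C and to a halogen → acyl halide (not alkyl halide).
pendant –CH2OH on an sp³ backbone C → alcohol.
pendant –COOCH3: carbonyl C bonded to C and –OCH3 → ester.
–C(=O)–O–C with C on the carbonyl side → ester.
–C(=O)– with carbon on both sides → ketone.
pendant –CH2OH on an sp³ backbone C → alcohol.
pendant –COCH3: carbonyl C bonded to two carbons → ketone.
–C(=O)–N– linkage → amide (the N is not an amine).
pendant –COCH3: carbonyl C bonded to two carbons → ketone.
Ketone appears at: CO, CH(COCH3), CH(COCH3) → 3.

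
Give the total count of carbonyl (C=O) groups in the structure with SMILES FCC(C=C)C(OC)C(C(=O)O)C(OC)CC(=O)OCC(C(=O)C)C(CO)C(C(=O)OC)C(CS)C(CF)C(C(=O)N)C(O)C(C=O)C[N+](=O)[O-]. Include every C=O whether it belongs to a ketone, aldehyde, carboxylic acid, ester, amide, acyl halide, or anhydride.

6

CH(COOH): carboxylic acid, 1 C=O (running total 1).
CH2COOCH2: ester, 1 C=O (running total 2).
CH(COCH3): ketone, 1 C=O (running total 3).
CH(COOCH3): ester, 1 C=O (running total 4).
CH(CONH2): amide, 1 C=O (running total 5).
CH(CHO): aldehyde, 1 C=O (running total 6).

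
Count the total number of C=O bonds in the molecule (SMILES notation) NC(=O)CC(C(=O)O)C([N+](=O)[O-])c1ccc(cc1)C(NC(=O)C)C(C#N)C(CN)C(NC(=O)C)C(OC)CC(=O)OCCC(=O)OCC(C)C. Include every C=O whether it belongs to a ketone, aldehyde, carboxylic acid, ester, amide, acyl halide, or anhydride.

6

H2NCO: amide, 1 C=O (running total 1).
CH(COOH): carboxylic acid, 1 C=O (running total 2).
CH(NHCOCH3): amide, 1 C=O (running total 3).
CH(NHCOCH3): amide, 1 C=O (running total 4).
CH2COOCH2: ester, 1 C=O (running total 5).
CH2COOCH2: ester, 1 C=O (running total 6).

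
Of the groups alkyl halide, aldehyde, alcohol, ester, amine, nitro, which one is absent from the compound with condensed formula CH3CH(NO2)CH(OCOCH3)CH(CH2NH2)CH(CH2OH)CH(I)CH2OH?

nitro: present (CH(NO2) — –NO2 on an sp³ carbon → nitro (the N=O is not a carbonyl)).
alcohol: present (CH(CH2OH) — pendant –CH2OH on an sp³ backbone C → alcohol).
ester: present (CH(OCOCH3) — pendant –OC(=O)CH3: an acyloxy group → ester).
alkyl halide: present (CH(I) — halogen on an sp³ carbon → alkyl halide).
amine: present (CH(CH2NH2) — pendant –CH2NH2: N on sp³ C, no adjacent C=O → amine).
aldehyde: no segment matches this pattern.

aldehyde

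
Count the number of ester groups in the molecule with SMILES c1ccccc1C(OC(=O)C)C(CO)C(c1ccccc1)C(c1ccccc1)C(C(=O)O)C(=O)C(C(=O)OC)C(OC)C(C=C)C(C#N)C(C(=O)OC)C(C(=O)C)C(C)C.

Reading the structure from left to right:
  C6H5: C6H5– phenyl ring → arene.
  CH(OCOCH3): pendant –OC(=O)CH3: an acyloxy group → ester.
  CH(CH2OH): pendant –CH2OH on an sp³ backbone C → alcohol.
  CH(C6H5): pendant –C6H5: benzene ring → arene.
  CH(C6H5): pendant –C6H5: benzene ring → arene.
  CH(COOH): pendant –COOH: carbonyl C bonded to C and –OH → carboxylic acid.
  CO: –C(=O)– with carbon on both sides → ketone.
  CH(COOCH3): pendant –COOCH3: carbonyl C bonded to C and –OCH3 → ester.
  CH(OCH3): pendant –OCH3: C–O–C with sp³ C, no adjacent C=O → ether.
  CH(CH=CH2): pendant –CH=CH2: C=C double bond → alkene.
  CH(CN): pendant –C≡N: nitrile.
  CH(COOCH3): pendant –COOCH3: carbonyl C bonded to C and –OCH3 → ester.
  CH(COCH3): pendant –COCH3: carbonyl C bonded to two carbons → ketone.
Ester appears at: CH(OCOCH3), CH(COOCH3), CH(COOCH3) → 3.

3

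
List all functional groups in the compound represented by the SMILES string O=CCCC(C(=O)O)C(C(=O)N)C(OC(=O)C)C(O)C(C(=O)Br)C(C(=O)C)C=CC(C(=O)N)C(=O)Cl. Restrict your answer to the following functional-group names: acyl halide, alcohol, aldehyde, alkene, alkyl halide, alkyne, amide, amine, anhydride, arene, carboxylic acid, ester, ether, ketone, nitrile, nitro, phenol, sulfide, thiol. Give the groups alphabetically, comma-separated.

acyl halide, alcohol, aldehyde, alkene, amide, carboxylic acid, ester, ketone

Working along the chain:
  OHC: terminal –CHO: carbonyl C bonded to H and C → aldehyde.
  CH(COOH): pendant –COOH: carbonyl C bonded to C and –OH → carboxylic acid.
  CH(CONH2): pendant –CONH2: carbonyl C bonded to C and N → amide.
  CH(OCOCH3): pendant –OC(=O)CH3: an acyloxy group → ester.
  CH(OH): –OH on an sp³ carbon → alcohol (secondary).
  CH(COBr): pendant –C(=O)X: carbonyl C bonded to C and halogen → acyl halide.
  CH(COCH3): pendant –COCH3: carbonyl C bonded to two carbons → ketone.
  CH=CH: C=C double bond → alkene.
  CH(CONH2): pendant –CONH2: carbonyl C bonded to C and N → amide.
  COCl: –C(=O)Cl: carbonyl C bonded to C and to a halogen → acyl halide (not alkyl halide).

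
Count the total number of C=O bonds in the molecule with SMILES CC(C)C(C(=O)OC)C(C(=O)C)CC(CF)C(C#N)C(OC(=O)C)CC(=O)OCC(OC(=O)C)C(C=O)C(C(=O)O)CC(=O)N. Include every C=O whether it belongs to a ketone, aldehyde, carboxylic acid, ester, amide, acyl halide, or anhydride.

CH(COOCH3): ester, 1 C=O (running total 1).
CH(COCH3): ketone, 1 C=O (running total 2).
CH(OCOCH3): ester, 1 C=O (running total 3).
CH2COOCH2: ester, 1 C=O (running total 4).
CH(OCOCH3): ester, 1 C=O (running total 5).
CH(CHO): aldehyde, 1 C=O (running total 6).
CH(COOH): carboxylic acid, 1 C=O (running total 7).
CONH2: amide, 1 C=O (running total 8).

8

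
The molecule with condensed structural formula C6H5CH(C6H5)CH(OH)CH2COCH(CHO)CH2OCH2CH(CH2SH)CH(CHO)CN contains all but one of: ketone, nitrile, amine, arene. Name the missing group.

ketone: present (CO — –C(=O)– with carbon on both sides → ketone).
arene: present (C6H5 — C6H5– phenyl ring → arene).
nitrile: present (CN — –C≡N: carbon triple-bonded to nitrogen → nitrile).
amine: no segment matches this pattern.

amine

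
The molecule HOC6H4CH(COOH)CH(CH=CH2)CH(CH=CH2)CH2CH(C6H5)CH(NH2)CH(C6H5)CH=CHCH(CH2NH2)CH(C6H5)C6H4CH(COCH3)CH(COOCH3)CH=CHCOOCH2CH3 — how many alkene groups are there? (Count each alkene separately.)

4

Working along the chain:
  HOC6H4: –OH attached directly to an aromatic ring → phenol (not alcohol); the ring itself is an arene.
  CH(COOH): pendant –COOH: carbonyl C bonded to C and –OH → carboxylic acid.
  CH(CH=CH2): pendant –CH=CH2: C=C double bond → alkene.
  CH(CH=CH2): pendant –CH=CH2: C=C double bond → alkene.
  CH(C6H5): pendant –C6H5: benzene ring → arene.
  CH(NH2): –NH2 on an sp³ carbon with no adjacent C=O → amine.
  CH(C6H5): pendant –C6H5: benzene ring → arene.
  CH=CH: C=C double bond → alkene.
  CH(CH2NH2): pendant –CH2NH2: N on sp³ C, no adjacent C=O → amine.
  CH(C6H5): pendant –C6H5: benzene ring → arene.
  C6H4: para-disubstituted benzene ring → arene.
  CH(COCH3): pendant –COCH3: carbonyl C bonded to two carbons → ketone.
  CH(COOCH3): pendant –COOCH3: carbonyl C bonded to C and –OCH3 → ester.
  CH=CH: C=C double bond → alkene.
  COOCH2CH3: –C(=O)OCH2CH3: carbonyl C bonded to C and to –OEt → ester.
Alkene appears at: CH(CH=CH2), CH(CH=CH2), CH=CH, CH=CH → 4.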